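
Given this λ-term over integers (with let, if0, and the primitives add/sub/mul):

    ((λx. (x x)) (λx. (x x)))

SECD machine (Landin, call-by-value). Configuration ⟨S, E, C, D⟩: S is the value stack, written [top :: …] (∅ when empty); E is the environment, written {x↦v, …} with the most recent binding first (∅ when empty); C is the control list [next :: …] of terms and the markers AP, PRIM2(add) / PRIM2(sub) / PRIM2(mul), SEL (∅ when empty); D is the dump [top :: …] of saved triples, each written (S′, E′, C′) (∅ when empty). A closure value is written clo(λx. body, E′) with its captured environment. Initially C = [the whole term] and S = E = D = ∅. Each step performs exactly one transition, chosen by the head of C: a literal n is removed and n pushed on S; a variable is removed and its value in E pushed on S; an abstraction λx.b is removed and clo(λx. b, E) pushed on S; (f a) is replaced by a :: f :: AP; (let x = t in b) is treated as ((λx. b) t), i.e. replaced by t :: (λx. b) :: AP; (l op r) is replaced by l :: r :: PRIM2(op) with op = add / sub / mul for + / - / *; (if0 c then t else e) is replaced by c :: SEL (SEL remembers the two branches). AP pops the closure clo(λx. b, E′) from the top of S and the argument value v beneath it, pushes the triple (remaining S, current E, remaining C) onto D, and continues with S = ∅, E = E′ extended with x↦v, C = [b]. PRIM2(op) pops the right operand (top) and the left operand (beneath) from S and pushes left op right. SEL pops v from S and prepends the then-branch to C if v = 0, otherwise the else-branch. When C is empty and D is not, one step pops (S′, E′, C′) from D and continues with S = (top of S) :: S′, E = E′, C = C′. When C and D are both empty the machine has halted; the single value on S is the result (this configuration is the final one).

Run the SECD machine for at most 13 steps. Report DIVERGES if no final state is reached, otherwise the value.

Answer: DIVERGES (no final state within 13 steps)

Machine steps:
t=0: ⟨S=∅; E=∅; C=[((λx. (x x)) (λx. (x x)))]; D=∅⟩
t=1: ⟨S=∅; E=∅; C=[(λx. (x x)) :: (λx. (x x)) :: AP]; D=∅⟩
t=2: ⟨S=[clo(λx. (x x), ∅)]; E=∅; C=[(λx. (x x)) :: AP]; D=∅⟩
t=3: ⟨S=[clo(λx. (x x), ∅) :: clo(λx. (x x), ∅)]; E=∅; C=[AP]; D=∅⟩
t=4: ⟨S=∅; E={x↦clo(λx. (x x), ∅)}; C=[(x x)]; D=[(∅, ∅, ∅)]⟩
t=5: ⟨S=∅; E={x↦clo(λx. (x x), ∅)}; C=[x :: x :: AP]; D=[(∅, ∅, ∅)]⟩
t=6: ⟨S=[clo(λx. (x x), ∅)]; E={x↦clo(λx. (x x), ∅)}; C=[x :: AP]; D=[(∅, ∅, ∅)]⟩
t=7: ⟨S=[clo(λx. (x x), ∅) :: clo(λx. (x x), ∅)]; E={x↦clo(λx. (x x), ∅)}; C=[AP]; D=[(∅, ∅, ∅)]⟩
t=8: ⟨S=∅; E={x↦clo(λx. (x x), ∅)}; C=[(x x)]; D=[(∅, {x↦clo(λx. (x x), ∅)}, ∅) :: (∅, ∅, ∅)]⟩
t=9: ⟨S=∅; E={x↦clo(λx. (x x), ∅)}; C=[x :: x :: AP]; D=[(∅, {x↦clo(λx. (x x), ∅)}, ∅) :: (∅, ∅, ∅)]⟩
t=10: ⟨S=[clo(λx. (x x), ∅)]; E={x↦clo(λx. (x x), ∅)}; C=[x :: AP]; D=[(∅, {x↦clo(λx. (x x), ∅)}, ∅) :: (∅, ∅, ∅)]⟩
t=11: ⟨S=[clo(λx. (x x), ∅) :: clo(λx. (x x), ∅)]; E={x↦clo(λx. (x x), ∅)}; C=[AP]; D=[(∅, {x↦clo(λx. (x x), ∅)}, ∅) :: (∅, ∅, ∅)]⟩
t=12: ⟨S=∅; E={x↦clo(λx. (x x), ∅)}; C=[(x x)]; D=[(∅, {x↦clo(λx. (x x), ∅)}, ∅) :: (∅, {x↦clo(λx. (x x), ∅)}, ∅) :: (∅, ∅, ∅)]⟩
t=13: ⟨S=∅; E={x↦clo(λx. (x x), ∅)}; C=[x :: x :: AP]; D=[(∅, {x↦clo(λx. (x x), ∅)}, ∅) :: (∅, {x↦clo(λx. (x x), ∅)}, ∅) :: (∅, ∅, ∅)]⟩
→ 13 transitions taken and the configuration is still not final: no result within 13 steps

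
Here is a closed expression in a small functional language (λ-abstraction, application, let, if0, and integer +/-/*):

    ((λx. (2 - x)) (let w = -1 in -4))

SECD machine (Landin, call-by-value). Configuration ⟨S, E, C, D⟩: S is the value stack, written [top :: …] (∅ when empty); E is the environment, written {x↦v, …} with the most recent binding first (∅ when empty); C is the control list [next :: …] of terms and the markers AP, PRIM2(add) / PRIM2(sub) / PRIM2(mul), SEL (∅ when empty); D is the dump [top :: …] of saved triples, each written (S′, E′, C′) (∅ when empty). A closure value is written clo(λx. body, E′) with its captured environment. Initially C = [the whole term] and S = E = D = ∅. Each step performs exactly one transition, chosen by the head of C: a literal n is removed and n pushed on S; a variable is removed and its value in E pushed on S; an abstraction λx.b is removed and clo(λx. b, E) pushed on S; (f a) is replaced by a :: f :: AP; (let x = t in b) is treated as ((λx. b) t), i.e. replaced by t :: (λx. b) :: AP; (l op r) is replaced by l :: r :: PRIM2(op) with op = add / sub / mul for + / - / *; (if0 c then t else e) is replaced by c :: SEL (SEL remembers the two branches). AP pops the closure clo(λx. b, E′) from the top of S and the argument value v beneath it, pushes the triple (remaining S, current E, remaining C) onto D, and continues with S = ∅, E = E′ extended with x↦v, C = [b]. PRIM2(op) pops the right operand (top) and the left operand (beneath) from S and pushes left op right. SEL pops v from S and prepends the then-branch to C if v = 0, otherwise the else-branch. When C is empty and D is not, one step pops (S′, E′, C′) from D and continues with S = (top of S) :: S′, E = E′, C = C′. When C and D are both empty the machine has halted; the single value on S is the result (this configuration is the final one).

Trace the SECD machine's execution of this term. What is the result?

Answer: 6

Execution trace:
step 0: ⟨S=∅; E=∅; C=[((λx. (2 - x)) (let w = -1 in -4))]; D=∅⟩
step 1: ⟨S=∅; E=∅; C=[(let w = -1 in -4) :: (λx. (2 - x)) :: AP]; D=∅⟩
step 2: ⟨S=∅; E=∅; C=[-1 :: (λw. -4) :: AP :: (λx. (2 - x)) :: AP]; D=∅⟩
step 3: ⟨S=[-1]; E=∅; C=[(λw. -4) :: AP :: (λx. (2 - x)) :: AP]; D=∅⟩
step 4: ⟨S=[clo(λw. -4, ∅) :: -1]; E=∅; C=[AP :: (λx. (2 - x)) :: AP]; D=∅⟩
step 5: ⟨S=∅; E={w↦-1}; C=[-4]; D=[(∅, ∅, [(λx. (2 - x)) :: AP])]⟩
step 6: ⟨S=[-4]; E={w↦-1}; C=∅; D=[(∅, ∅, [(λx. (2 - x)) :: AP])]⟩
step 7: ⟨S=[-4]; E=∅; C=[(λx. (2 - x)) :: AP]; D=∅⟩
step 8: ⟨S=[clo(λx. (2 - x), ∅) :: -4]; E=∅; C=[AP]; D=∅⟩
step 9: ⟨S=∅; E={x↦-4}; C=[(2 - x)]; D=[(∅, ∅, ∅)]⟩
step 10: ⟨S=∅; E={x↦-4}; C=[2 :: x :: PRIM2(sub)]; D=[(∅, ∅, ∅)]⟩
step 11: ⟨S=[2]; E={x↦-4}; C=[x :: PRIM2(sub)]; D=[(∅, ∅, ∅)]⟩
step 12: ⟨S=[-4 :: 2]; E={x↦-4}; C=[PRIM2(sub)]; D=[(∅, ∅, ∅)]⟩
step 13: ⟨S=[6]; E={x↦-4}; C=∅; D=[(∅, ∅, ∅)]⟩
step 14: ⟨S=[6]; E=∅; C=∅; D=∅⟩
→ final value 6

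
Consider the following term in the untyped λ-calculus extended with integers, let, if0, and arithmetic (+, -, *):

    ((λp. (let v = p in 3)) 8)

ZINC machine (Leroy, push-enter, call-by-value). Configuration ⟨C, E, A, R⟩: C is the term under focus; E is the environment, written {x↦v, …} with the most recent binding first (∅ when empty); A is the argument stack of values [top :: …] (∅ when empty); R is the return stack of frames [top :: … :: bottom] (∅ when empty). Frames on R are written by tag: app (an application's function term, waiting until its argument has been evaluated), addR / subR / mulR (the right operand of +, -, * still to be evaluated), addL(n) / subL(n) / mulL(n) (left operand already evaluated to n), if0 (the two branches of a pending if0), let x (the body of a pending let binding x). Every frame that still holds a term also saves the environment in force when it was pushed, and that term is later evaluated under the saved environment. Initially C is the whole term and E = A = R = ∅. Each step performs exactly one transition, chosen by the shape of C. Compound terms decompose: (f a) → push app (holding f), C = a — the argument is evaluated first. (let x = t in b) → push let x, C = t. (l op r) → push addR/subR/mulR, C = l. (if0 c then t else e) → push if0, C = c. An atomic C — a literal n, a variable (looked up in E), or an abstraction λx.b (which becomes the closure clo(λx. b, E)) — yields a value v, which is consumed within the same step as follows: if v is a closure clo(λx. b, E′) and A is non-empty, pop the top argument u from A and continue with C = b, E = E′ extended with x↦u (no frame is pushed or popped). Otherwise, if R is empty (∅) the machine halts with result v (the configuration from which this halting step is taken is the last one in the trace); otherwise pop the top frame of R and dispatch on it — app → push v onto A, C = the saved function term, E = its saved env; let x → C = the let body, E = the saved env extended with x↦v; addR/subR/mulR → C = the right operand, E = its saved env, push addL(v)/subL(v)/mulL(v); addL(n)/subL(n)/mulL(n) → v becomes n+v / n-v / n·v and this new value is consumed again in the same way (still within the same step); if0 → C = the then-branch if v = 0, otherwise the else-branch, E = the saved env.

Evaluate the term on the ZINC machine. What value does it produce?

Answer: 3

Execution trace:
[0] [C=((λp. (let v = p in 3)) 8) | E=∅ | A=∅ | R=∅]
[1] [C=8 | E=∅ | A=∅ | R=[app]]
[2] [C=(λp. (let v = p in 3)) | E=∅ | A=[8] | R=∅]
[3] [C=(let v = p in 3) | E={p↦8} | A=∅ | R=∅]
[4] [C=p | E={p↦8} | A=∅ | R=[let v]]
[5] [C=3 | E={v↦8, p↦8} | A=∅ | R=∅]
→ final value 3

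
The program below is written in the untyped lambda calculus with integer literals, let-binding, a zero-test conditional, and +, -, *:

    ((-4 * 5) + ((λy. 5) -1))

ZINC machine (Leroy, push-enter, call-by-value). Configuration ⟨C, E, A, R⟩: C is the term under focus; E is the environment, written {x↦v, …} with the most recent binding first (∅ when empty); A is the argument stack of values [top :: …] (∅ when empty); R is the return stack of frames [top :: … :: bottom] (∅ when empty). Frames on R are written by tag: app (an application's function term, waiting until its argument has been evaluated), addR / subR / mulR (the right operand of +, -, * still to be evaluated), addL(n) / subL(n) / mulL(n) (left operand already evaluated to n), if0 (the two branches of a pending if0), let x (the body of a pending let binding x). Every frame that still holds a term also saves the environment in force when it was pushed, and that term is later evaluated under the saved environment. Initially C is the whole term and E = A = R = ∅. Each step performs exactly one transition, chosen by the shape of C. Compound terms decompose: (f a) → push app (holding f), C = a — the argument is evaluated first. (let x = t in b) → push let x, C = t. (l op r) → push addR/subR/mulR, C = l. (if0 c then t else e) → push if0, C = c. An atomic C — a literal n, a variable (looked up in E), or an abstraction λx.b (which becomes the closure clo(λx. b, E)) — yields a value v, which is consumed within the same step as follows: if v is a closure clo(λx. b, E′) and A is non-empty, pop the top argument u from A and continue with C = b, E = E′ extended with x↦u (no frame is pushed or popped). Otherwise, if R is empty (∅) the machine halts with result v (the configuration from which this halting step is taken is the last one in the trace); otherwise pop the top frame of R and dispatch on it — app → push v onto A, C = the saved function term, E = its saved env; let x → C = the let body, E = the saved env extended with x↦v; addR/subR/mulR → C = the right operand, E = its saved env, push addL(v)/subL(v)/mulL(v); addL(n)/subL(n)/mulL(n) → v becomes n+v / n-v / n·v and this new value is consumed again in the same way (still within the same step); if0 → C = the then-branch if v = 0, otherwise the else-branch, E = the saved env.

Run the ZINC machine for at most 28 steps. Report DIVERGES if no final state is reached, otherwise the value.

Answer: -15

Derivation:
t=0: ⟨C=((-4 * 5) + ((λy. 5) -1)); E=∅; A=∅; R=∅⟩
t=1: ⟨C=(-4 * 5); E=∅; A=∅; R=[addR]⟩
t=2: ⟨C=-4; E=∅; A=∅; R=[mulR :: addR]⟩
t=3: ⟨C=5; E=∅; A=∅; R=[mulL(-4) :: addR]⟩
t=4: ⟨C=((λy. 5) -1); E=∅; A=∅; R=[addL(-20)]⟩
t=5: ⟨C=-1; E=∅; A=∅; R=[app :: addL(-20)]⟩
t=6: ⟨C=(λy. 5); E=∅; A=[-1]; R=[addL(-20)]⟩
t=7: ⟨C=5; E={y↦-1}; A=∅; R=[addL(-20)]⟩
→ final value -15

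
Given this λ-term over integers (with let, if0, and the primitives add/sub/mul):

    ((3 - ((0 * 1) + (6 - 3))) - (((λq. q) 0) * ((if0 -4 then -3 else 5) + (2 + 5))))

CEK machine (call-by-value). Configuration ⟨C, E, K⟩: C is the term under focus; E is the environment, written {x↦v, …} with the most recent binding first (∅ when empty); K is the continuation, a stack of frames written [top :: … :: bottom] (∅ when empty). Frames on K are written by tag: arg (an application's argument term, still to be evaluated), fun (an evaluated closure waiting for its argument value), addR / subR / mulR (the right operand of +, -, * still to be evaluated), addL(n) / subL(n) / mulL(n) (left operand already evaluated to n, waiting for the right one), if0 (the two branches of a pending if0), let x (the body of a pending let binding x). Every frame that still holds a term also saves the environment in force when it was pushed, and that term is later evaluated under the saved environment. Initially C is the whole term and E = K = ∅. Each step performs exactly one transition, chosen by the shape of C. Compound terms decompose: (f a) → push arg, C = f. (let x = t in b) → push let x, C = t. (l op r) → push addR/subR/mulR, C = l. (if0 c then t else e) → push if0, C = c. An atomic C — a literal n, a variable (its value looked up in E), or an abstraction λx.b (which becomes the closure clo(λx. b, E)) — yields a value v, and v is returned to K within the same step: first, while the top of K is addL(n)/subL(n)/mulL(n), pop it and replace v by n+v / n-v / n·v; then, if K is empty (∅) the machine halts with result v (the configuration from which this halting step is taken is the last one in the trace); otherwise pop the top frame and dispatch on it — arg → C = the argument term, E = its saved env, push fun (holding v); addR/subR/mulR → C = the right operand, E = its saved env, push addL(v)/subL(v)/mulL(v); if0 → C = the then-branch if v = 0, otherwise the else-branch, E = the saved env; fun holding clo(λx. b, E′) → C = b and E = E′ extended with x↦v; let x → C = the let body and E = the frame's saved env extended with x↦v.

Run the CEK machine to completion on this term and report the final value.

Answer: 0

Execution trace:
step 0: [C=((3 - ((0 * 1) + (6 - 3))) - (((λq. q) 0) * ((if0 -4 then -3 else 5) + (2 + 5)))) | E=∅ | K=∅]
step 1: [C=(3 - ((0 * 1) + (6 - 3))) | E=∅ | K=[subR]]
step 2: [C=3 | E=∅ | K=[subR :: subR]]
step 3: [C=((0 * 1) + (6 - 3)) | E=∅ | K=[subL(3) :: subR]]
step 4: [C=(0 * 1) | E=∅ | K=[addR :: subL(3) :: subR]]
step 5: [C=0 | E=∅ | K=[mulR :: addR :: subL(3) :: subR]]
step 6: [C=1 | E=∅ | K=[mulL(0) :: addR :: subL(3) :: subR]]
step 7: [C=(6 - 3) | E=∅ | K=[addL(0) :: subL(3) :: subR]]
step 8: [C=6 | E=∅ | K=[subR :: addL(0) :: subL(3) :: subR]]
step 9: [C=3 | E=∅ | K=[subL(6) :: addL(0) :: subL(3) :: subR]]
step 10: [C=(((λq. q) 0) * ((if0 -4 then -3 else 5) + (2 + 5))) | E=∅ | K=[subL(0)]]
step 11: [C=((λq. q) 0) | E=∅ | K=[mulR :: subL(0)]]
step 12: [C=(λq. q) | E=∅ | K=[arg :: mulR :: subL(0)]]
step 13: [C=0 | E=∅ | K=[fun :: mulR :: subL(0)]]
step 14: [C=q | E={q↦0} | K=[mulR :: subL(0)]]
step 15: [C=((if0 -4 then -3 else 5) + (2 + 5)) | E=∅ | K=[mulL(0) :: subL(0)]]
step 16: [C=(if0 -4 then -3 else 5) | E=∅ | K=[addR :: mulL(0) :: subL(0)]]
step 17: [C=-4 | E=∅ | K=[if0 :: addR :: mulL(0) :: subL(0)]]
step 18: [C=5 | E=∅ | K=[addR :: mulL(0) :: subL(0)]]
step 19: [C=(2 + 5) | E=∅ | K=[addL(5) :: mulL(0) :: subL(0)]]
step 20: [C=2 | E=∅ | K=[addR :: addL(5) :: mulL(0) :: subL(0)]]
step 21: [C=5 | E=∅ | K=[addL(2) :: addL(5) :: mulL(0) :: subL(0)]]
→ final value 0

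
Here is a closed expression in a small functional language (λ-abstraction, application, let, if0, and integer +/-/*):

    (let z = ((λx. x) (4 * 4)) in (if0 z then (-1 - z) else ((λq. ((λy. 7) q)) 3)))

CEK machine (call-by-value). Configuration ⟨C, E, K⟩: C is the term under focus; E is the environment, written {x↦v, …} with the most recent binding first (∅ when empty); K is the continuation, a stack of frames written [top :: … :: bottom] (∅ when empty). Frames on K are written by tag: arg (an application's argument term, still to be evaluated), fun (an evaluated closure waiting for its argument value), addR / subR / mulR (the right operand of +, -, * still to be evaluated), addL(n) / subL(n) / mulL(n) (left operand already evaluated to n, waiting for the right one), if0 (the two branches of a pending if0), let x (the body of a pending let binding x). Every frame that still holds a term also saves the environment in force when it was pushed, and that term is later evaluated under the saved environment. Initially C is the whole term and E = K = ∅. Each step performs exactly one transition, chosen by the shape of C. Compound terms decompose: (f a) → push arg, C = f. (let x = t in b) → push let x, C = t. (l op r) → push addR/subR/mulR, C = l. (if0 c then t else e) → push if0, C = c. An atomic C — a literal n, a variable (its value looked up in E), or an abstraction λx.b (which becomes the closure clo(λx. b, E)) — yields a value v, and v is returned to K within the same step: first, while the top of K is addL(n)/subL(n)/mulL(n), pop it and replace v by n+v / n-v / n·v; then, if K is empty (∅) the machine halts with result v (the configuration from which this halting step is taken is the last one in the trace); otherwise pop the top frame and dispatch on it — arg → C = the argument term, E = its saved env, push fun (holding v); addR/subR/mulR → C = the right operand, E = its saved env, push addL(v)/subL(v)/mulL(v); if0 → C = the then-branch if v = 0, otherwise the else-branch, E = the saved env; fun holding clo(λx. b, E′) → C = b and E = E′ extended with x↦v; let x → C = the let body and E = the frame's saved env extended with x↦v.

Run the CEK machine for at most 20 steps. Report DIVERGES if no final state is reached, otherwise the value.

[0] [C=(let z = ((λx. x) (4 * 4)) in (if0 z then (-1 - z) else ((λq. ((λy. 7) q)) 3))) | E=∅ | K=∅]
[1] [C=((λx. x) (4 * 4)) | E=∅ | K=[let z]]
[2] [C=(λx. x) | E=∅ | K=[arg :: let z]]
[3] [C=(4 * 4) | E=∅ | K=[fun :: let z]]
[4] [C=4 | E=∅ | K=[mulR :: fun :: let z]]
[5] [C=4 | E=∅ | K=[mulL(4) :: fun :: let z]]
[6] [C=x | E={x↦16} | K=[let z]]
[7] [C=(if0 z then (-1 - z) else ((λq. ((λy. 7) q)) 3)) | E={z↦16} | K=∅]
[8] [C=z | E={z↦16} | K=[if0]]
[9] [C=((λq. ((λy. 7) q)) 3) | E={z↦16} | K=∅]
[10] [C=(λq. ((λy. 7) q)) | E={z↦16} | K=[arg]]
[11] [C=3 | E={z↦16} | K=[fun]]
[12] [C=((λy. 7) q) | E={q↦3, z↦16} | K=∅]
[13] [C=(λy. 7) | E={q↦3, z↦16} | K=[arg]]
[14] [C=q | E={q↦3, z↦16} | K=[fun]]
[15] [C=7 | E={y↦3, q↦3, z↦16} | K=∅]
→ final value 7

Answer: 7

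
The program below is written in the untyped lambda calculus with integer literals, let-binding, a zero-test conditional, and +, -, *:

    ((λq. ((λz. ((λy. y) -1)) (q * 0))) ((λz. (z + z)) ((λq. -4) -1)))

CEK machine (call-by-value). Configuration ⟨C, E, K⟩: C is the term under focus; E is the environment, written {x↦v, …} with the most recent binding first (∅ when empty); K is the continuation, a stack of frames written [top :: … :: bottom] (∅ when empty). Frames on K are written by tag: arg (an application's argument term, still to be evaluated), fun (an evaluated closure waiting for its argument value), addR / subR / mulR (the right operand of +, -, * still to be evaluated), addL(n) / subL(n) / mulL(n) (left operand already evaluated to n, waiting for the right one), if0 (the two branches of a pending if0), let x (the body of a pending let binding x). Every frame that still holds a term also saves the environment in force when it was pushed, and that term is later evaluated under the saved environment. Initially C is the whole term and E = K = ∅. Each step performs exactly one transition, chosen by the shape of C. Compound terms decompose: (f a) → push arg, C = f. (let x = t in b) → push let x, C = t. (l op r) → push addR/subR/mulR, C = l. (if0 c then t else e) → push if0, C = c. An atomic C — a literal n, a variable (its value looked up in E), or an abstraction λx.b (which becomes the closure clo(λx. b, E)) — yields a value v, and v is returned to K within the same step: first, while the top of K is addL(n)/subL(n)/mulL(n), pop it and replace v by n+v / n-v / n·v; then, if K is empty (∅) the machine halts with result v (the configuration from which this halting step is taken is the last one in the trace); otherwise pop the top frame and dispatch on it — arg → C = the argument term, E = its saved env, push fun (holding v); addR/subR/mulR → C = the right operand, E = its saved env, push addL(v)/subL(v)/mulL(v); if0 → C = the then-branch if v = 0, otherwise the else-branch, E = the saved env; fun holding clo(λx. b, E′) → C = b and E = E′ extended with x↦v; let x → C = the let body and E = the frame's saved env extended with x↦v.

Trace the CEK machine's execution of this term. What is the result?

step 0: [C=((λq. ((λz. ((λy. y) -1)) (q * 0))) ((λz. (z + z)) ((λq. -4) -1))) | E=∅ | K=∅]
step 1: [C=(λq. ((λz. ((λy. y) -1)) (q * 0))) | E=∅ | K=[arg]]
step 2: [C=((λz. (z + z)) ((λq. -4) -1)) | E=∅ | K=[fun]]
step 3: [C=(λz. (z + z)) | E=∅ | K=[arg :: fun]]
step 4: [C=((λq. -4) -1) | E=∅ | K=[fun :: fun]]
step 5: [C=(λq. -4) | E=∅ | K=[arg :: fun :: fun]]
step 6: [C=-1 | E=∅ | K=[fun :: fun :: fun]]
step 7: [C=-4 | E={q↦-1} | K=[fun :: fun]]
step 8: [C=(z + z) | E={z↦-4} | K=[fun]]
step 9: [C=z | E={z↦-4} | K=[addR :: fun]]
step 10: [C=z | E={z↦-4} | K=[addL(-4) :: fun]]
step 11: [C=((λz. ((λy. y) -1)) (q * 0)) | E={q↦-8} | K=∅]
step 12: [C=(λz. ((λy. y) -1)) | E={q↦-8} | K=[arg]]
step 13: [C=(q * 0) | E={q↦-8} | K=[fun]]
step 14: [C=q | E={q↦-8} | K=[mulR :: fun]]
step 15: [C=0 | E={q↦-8} | K=[mulL(-8) :: fun]]
step 16: [C=((λy. y) -1) | E={z↦0, q↦-8} | K=∅]
step 17: [C=(λy. y) | E={z↦0, q↦-8} | K=[arg]]
step 18: [C=-1 | E={z↦0, q↦-8} | K=[fun]]
step 19: [C=y | E={y↦-1, z↦0, q↦-8} | K=∅]
→ final value -1

Answer: -1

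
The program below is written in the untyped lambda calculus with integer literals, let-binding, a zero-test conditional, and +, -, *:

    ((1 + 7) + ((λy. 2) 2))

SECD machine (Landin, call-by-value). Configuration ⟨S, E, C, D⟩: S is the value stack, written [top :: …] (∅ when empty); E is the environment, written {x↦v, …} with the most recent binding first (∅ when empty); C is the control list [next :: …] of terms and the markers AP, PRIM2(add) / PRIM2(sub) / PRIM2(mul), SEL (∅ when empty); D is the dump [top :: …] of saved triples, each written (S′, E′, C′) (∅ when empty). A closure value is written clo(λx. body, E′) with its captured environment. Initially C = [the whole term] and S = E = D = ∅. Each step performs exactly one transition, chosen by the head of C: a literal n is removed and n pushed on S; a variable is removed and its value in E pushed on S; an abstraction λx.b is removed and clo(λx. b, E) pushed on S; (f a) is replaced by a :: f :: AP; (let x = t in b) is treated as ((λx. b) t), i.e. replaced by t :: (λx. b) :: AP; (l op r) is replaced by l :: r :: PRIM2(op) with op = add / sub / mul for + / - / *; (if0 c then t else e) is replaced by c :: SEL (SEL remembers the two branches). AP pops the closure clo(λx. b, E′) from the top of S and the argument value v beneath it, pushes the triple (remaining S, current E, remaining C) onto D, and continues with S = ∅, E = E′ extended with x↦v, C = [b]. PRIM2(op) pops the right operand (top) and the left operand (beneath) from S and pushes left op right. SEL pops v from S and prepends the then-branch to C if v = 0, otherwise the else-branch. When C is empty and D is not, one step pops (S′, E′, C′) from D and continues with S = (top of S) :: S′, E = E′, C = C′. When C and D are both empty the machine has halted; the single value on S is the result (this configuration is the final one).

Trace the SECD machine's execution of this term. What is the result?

[0] [S=∅ | E=∅ | C=[((1 + 7) + ((λy. 2) 2))] | D=∅]
[1] [S=∅ | E=∅ | C=[(1 + 7) :: ((λy. 2) 2) :: PRIM2(add)] | D=∅]
[2] [S=∅ | E=∅ | C=[1 :: 7 :: PRIM2(add) :: ((λy. 2) 2) :: PRIM2(add)] | D=∅]
[3] [S=[1] | E=∅ | C=[7 :: PRIM2(add) :: ((λy. 2) 2) :: PRIM2(add)] | D=∅]
[4] [S=[7 :: 1] | E=∅ | C=[PRIM2(add) :: ((λy. 2) 2) :: PRIM2(add)] | D=∅]
[5] [S=[8] | E=∅ | C=[((λy. 2) 2) :: PRIM2(add)] | D=∅]
[6] [S=[8] | E=∅ | C=[2 :: (λy. 2) :: AP :: PRIM2(add)] | D=∅]
[7] [S=[2 :: 8] | E=∅ | C=[(λy. 2) :: AP :: PRIM2(add)] | D=∅]
[8] [S=[clo(λy. 2, ∅) :: 2 :: 8] | E=∅ | C=[AP :: PRIM2(add)] | D=∅]
[9] [S=∅ | E={y↦2} | C=[2] | D=[([8], ∅, [PRIM2(add)])]]
[10] [S=[2] | E={y↦2} | C=∅ | D=[([8], ∅, [PRIM2(add)])]]
[11] [S=[2 :: 8] | E=∅ | C=[PRIM2(add)] | D=∅]
[12] [S=[10] | E=∅ | C=∅ | D=∅]
→ final value 10

Answer: 10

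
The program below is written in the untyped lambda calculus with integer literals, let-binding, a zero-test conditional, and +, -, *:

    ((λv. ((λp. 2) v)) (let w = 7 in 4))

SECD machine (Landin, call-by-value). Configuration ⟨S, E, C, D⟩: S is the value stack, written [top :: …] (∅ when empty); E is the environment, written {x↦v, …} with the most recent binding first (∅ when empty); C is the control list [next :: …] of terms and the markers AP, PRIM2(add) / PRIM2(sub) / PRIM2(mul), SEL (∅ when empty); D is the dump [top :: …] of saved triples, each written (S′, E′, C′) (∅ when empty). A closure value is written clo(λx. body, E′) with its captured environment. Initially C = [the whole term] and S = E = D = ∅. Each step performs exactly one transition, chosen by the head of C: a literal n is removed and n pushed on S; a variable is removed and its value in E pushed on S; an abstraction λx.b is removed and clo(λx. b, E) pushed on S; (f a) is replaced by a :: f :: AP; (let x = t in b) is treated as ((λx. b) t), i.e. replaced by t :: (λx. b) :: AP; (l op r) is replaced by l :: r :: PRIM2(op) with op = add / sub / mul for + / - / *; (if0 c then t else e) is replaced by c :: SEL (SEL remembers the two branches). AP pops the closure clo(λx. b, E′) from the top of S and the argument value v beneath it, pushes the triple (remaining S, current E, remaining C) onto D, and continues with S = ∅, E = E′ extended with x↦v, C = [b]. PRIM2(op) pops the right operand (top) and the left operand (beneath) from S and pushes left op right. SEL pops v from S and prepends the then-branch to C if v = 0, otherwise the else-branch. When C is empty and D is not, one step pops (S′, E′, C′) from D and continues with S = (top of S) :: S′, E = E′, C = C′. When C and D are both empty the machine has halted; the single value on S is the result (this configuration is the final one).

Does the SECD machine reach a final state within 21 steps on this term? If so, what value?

Answer: 2

Execution trace:
step 0: ⟨S=∅; E=∅; C=[((λv. ((λp. 2) v)) (let w = 7 in 4))]; D=∅⟩
step 1: ⟨S=∅; E=∅; C=[(let w = 7 in 4) :: (λv. ((λp. 2) v)) :: AP]; D=∅⟩
step 2: ⟨S=∅; E=∅; C=[7 :: (λw. 4) :: AP :: (λv. ((λp. 2) v)) :: AP]; D=∅⟩
step 3: ⟨S=[7]; E=∅; C=[(λw. 4) :: AP :: (λv. ((λp. 2) v)) :: AP]; D=∅⟩
step 4: ⟨S=[clo(λw. 4, ∅) :: 7]; E=∅; C=[AP :: (λv. ((λp. 2) v)) :: AP]; D=∅⟩
step 5: ⟨S=∅; E={w↦7}; C=[4]; D=[(∅, ∅, [(λv. ((λp. 2) v)) :: AP])]⟩
step 6: ⟨S=[4]; E={w↦7}; C=∅; D=[(∅, ∅, [(λv. ((λp. 2) v)) :: AP])]⟩
step 7: ⟨S=[4]; E=∅; C=[(λv. ((λp. 2) v)) :: AP]; D=∅⟩
step 8: ⟨S=[clo(λv. ((λp. 2) v), ∅) :: 4]; E=∅; C=[AP]; D=∅⟩
step 9: ⟨S=∅; E={v↦4}; C=[((λp. 2) v)]; D=[(∅, ∅, ∅)]⟩
step 10: ⟨S=∅; E={v↦4}; C=[v :: (λp. 2) :: AP]; D=[(∅, ∅, ∅)]⟩
step 11: ⟨S=[4]; E={v↦4}; C=[(λp. 2) :: AP]; D=[(∅, ∅, ∅)]⟩
step 12: ⟨S=[clo(λp. 2, {v↦4}) :: 4]; E={v↦4}; C=[AP]; D=[(∅, ∅, ∅)]⟩
step 13: ⟨S=∅; E={p↦4, v↦4}; C=[2]; D=[(∅, {v↦4}, ∅) :: (∅, ∅, ∅)]⟩
step 14: ⟨S=[2]; E={p↦4, v↦4}; C=∅; D=[(∅, {v↦4}, ∅) :: (∅, ∅, ∅)]⟩
step 15: ⟨S=[2]; E={v↦4}; C=∅; D=[(∅, ∅, ∅)]⟩
step 16: ⟨S=[2]; E=∅; C=∅; D=∅⟩
→ final value 2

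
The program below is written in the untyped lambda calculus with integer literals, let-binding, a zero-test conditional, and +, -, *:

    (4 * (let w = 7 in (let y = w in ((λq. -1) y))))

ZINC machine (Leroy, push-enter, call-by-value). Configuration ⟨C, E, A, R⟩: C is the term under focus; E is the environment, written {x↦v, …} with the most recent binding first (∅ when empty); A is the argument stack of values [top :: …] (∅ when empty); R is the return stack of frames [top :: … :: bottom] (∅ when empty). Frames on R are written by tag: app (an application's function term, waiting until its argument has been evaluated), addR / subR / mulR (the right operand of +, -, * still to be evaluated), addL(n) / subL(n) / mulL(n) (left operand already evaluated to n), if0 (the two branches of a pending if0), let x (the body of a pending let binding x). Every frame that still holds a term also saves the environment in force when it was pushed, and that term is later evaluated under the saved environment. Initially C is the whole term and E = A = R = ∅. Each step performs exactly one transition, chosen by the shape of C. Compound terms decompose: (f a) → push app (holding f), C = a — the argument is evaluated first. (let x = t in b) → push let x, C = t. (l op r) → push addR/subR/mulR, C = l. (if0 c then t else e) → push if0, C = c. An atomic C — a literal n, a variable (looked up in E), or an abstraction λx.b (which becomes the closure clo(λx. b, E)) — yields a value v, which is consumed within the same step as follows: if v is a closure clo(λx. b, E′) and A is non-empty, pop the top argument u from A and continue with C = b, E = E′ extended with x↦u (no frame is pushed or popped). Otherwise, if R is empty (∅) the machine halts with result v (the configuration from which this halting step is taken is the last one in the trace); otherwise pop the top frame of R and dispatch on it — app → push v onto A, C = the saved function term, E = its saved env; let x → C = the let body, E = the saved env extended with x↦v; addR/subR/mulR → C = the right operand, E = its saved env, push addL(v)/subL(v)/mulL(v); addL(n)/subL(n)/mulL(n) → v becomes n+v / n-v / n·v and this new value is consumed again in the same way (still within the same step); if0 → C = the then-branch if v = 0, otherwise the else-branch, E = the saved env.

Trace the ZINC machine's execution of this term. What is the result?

Answer: -4

Derivation:
0. ⟨C=(4 * (let w = 7 in (let y = w in ((λq. -1) y)))); E=∅; A=∅; R=∅⟩
1. ⟨C=4; E=∅; A=∅; R=[mulR]⟩
2. ⟨C=(let w = 7 in (let y = w in ((λq. -1) y))); E=∅; A=∅; R=[mulL(4)]⟩
3. ⟨C=7; E=∅; A=∅; R=[let w :: mulL(4)]⟩
4. ⟨C=(let y = w in ((λq. -1) y)); E={w↦7}; A=∅; R=[mulL(4)]⟩
5. ⟨C=w; E={w↦7}; A=∅; R=[let y :: mulL(4)]⟩
6. ⟨C=((λq. -1) y); E={y↦7, w↦7}; A=∅; R=[mulL(4)]⟩
7. ⟨C=y; E={y↦7, w↦7}; A=∅; R=[app :: mulL(4)]⟩
8. ⟨C=(λq. -1); E={y↦7, w↦7}; A=[7]; R=[mulL(4)]⟩
9. ⟨C=-1; E={q↦7, y↦7, w↦7}; A=∅; R=[mulL(4)]⟩
→ final value -4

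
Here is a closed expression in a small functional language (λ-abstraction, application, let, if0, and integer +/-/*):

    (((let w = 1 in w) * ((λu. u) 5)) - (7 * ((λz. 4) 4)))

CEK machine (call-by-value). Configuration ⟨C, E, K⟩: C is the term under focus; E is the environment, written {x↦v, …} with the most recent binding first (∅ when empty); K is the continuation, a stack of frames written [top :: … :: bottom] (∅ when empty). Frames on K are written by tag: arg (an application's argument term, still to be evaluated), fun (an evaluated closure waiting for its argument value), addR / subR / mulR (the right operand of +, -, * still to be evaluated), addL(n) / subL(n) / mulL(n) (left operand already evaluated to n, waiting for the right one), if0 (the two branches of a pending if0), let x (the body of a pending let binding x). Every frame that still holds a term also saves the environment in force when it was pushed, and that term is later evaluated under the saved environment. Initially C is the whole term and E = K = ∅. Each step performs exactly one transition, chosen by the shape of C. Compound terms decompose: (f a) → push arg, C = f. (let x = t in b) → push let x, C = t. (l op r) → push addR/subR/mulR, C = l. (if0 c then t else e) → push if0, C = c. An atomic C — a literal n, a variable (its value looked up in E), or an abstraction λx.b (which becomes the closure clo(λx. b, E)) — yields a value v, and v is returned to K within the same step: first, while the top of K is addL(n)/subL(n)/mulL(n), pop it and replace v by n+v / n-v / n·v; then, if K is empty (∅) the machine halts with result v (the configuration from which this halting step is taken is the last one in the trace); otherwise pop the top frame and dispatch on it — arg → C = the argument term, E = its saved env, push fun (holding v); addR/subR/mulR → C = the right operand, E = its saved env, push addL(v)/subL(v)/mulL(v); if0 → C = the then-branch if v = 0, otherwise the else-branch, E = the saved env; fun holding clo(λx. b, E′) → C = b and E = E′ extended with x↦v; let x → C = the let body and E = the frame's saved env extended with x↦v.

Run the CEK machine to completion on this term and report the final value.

step 0: <C=(((let w = 1 in w) * ((λu. u) 5)) - (7 * ((λz. 4) 4))), E=∅, K=∅>
step 1: <C=((let w = 1 in w) * ((λu. u) 5)), E=∅, K=[subR]>
step 2: <C=(let w = 1 in w), E=∅, K=[mulR :: subR]>
step 3: <C=1, E=∅, K=[let w :: mulR :: subR]>
step 4: <C=w, E={w↦1}, K=[mulR :: subR]>
step 5: <C=((λu. u) 5), E=∅, K=[mulL(1) :: subR]>
step 6: <C=(λu. u), E=∅, K=[arg :: mulL(1) :: subR]>
step 7: <C=5, E=∅, K=[fun :: mulL(1) :: subR]>
step 8: <C=u, E={u↦5}, K=[mulL(1) :: subR]>
step 9: <C=(7 * ((λz. 4) 4)), E=∅, K=[subL(5)]>
step 10: <C=7, E=∅, K=[mulR :: subL(5)]>
step 11: <C=((λz. 4) 4), E=∅, K=[mulL(7) :: subL(5)]>
step 12: <C=(λz. 4), E=∅, K=[arg :: mulL(7) :: subL(5)]>
step 13: <C=4, E=∅, K=[fun :: mulL(7) :: subL(5)]>
step 14: <C=4, E={z↦4}, K=[mulL(7) :: subL(5)]>
→ final value -23

Answer: -23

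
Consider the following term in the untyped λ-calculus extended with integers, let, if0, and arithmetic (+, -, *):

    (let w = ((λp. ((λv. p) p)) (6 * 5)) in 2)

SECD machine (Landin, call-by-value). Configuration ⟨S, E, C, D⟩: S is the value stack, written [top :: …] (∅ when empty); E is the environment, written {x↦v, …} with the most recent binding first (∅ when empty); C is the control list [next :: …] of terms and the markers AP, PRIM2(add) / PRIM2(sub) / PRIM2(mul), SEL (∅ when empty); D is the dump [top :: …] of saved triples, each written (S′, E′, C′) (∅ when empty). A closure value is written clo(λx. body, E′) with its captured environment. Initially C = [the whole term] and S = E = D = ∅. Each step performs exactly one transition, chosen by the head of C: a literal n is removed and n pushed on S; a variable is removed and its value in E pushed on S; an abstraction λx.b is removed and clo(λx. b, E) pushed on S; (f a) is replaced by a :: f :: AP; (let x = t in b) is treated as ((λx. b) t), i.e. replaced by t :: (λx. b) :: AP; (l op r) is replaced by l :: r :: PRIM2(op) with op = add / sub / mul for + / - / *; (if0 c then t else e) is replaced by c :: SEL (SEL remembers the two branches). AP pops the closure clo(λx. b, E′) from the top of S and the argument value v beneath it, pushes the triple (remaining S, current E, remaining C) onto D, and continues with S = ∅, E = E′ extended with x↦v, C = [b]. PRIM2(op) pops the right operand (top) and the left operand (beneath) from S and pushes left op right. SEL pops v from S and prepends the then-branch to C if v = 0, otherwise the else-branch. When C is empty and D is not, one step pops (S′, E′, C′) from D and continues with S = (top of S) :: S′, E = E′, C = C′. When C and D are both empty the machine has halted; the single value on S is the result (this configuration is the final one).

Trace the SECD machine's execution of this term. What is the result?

Answer: 2

Derivation:
step 0: ⟨S=∅; E=∅; C=[(let w = ((λp. ((λv. p) p)) (6 * 5)) in 2)]; D=∅⟩
step 1: ⟨S=∅; E=∅; C=[((λp. ((λv. p) p)) (6 * 5)) :: (λw. 2) :: AP]; D=∅⟩
step 2: ⟨S=∅; E=∅; C=[(6 * 5) :: (λp. ((λv. p) p)) :: AP :: (λw. 2) :: AP]; D=∅⟩
step 3: ⟨S=∅; E=∅; C=[6 :: 5 :: PRIM2(mul) :: (λp. ((λv. p) p)) :: AP :: (λw. 2) :: AP]; D=∅⟩
step 4: ⟨S=[6]; E=∅; C=[5 :: PRIM2(mul) :: (λp. ((λv. p) p)) :: AP :: (λw. 2) :: AP]; D=∅⟩
step 5: ⟨S=[5 :: 6]; E=∅; C=[PRIM2(mul) :: (λp. ((λv. p) p)) :: AP :: (λw. 2) :: AP]; D=∅⟩
step 6: ⟨S=[30]; E=∅; C=[(λp. ((λv. p) p)) :: AP :: (λw. 2) :: AP]; D=∅⟩
step 7: ⟨S=[clo(λp. ((λv. p) p), ∅) :: 30]; E=∅; C=[AP :: (λw. 2) :: AP]; D=∅⟩
step 8: ⟨S=∅; E={p↦30}; C=[((λv. p) p)]; D=[(∅, ∅, [(λw. 2) :: AP])]⟩
step 9: ⟨S=∅; E={p↦30}; C=[p :: (λv. p) :: AP]; D=[(∅, ∅, [(λw. 2) :: AP])]⟩
step 10: ⟨S=[30]; E={p↦30}; C=[(λv. p) :: AP]; D=[(∅, ∅, [(λw. 2) :: AP])]⟩
step 11: ⟨S=[clo(λv. p, {p↦30}) :: 30]; E={p↦30}; C=[AP]; D=[(∅, ∅, [(λw. 2) :: AP])]⟩
step 12: ⟨S=∅; E={v↦30, p↦30}; C=[p]; D=[(∅, {p↦30}, ∅) :: (∅, ∅, [(λw. 2) :: AP])]⟩
step 13: ⟨S=[30]; E={v↦30, p↦30}; C=∅; D=[(∅, {p↦30}, ∅) :: (∅, ∅, [(λw. 2) :: AP])]⟩
step 14: ⟨S=[30]; E={p↦30}; C=∅; D=[(∅, ∅, [(λw. 2) :: AP])]⟩
step 15: ⟨S=[30]; E=∅; C=[(λw. 2) :: AP]; D=∅⟩
step 16: ⟨S=[clo(λw. 2, ∅) :: 30]; E=∅; C=[AP]; D=∅⟩
step 17: ⟨S=∅; E={w↦30}; C=[2]; D=[(∅, ∅, ∅)]⟩
step 18: ⟨S=[2]; E={w↦30}; C=∅; D=[(∅, ∅, ∅)]⟩
step 19: ⟨S=[2]; E=∅; C=∅; D=∅⟩
→ final value 2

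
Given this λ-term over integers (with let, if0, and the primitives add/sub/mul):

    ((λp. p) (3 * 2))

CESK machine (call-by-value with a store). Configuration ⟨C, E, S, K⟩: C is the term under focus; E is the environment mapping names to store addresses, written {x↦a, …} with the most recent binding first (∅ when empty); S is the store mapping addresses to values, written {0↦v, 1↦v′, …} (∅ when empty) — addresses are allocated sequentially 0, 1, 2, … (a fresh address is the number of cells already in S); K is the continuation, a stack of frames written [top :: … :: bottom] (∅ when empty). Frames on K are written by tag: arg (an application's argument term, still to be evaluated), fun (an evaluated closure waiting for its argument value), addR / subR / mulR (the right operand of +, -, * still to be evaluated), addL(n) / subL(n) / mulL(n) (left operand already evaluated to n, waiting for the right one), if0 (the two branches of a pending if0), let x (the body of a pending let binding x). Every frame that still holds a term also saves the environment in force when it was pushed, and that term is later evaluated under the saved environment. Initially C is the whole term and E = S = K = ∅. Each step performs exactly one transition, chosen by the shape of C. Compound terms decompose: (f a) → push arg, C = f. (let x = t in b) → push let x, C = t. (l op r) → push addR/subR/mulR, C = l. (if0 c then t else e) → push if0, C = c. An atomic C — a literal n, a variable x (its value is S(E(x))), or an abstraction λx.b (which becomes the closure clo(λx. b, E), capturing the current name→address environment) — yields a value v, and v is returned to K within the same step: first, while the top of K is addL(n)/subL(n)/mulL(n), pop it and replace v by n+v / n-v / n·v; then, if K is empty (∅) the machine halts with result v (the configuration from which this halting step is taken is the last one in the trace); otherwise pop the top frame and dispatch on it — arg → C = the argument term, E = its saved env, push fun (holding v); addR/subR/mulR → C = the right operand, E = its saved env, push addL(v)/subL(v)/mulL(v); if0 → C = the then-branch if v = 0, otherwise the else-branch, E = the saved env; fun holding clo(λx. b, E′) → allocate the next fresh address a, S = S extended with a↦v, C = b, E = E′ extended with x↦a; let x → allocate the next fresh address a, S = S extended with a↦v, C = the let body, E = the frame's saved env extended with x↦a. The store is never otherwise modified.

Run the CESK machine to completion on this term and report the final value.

0. <C=((λp. p) (3 * 2)), E=∅, S=∅, K=∅>
1. <C=(λp. p), E=∅, S=∅, K=[arg]>
2. <C=(3 * 2), E=∅, S=∅, K=[fun]>
3. <C=3, E=∅, S=∅, K=[mulR :: fun]>
4. <C=2, E=∅, S=∅, K=[mulL(3) :: fun]>
5. <C=p, E={p↦0}, S={0↦6}, K=∅>
→ final value 6

Answer: 6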